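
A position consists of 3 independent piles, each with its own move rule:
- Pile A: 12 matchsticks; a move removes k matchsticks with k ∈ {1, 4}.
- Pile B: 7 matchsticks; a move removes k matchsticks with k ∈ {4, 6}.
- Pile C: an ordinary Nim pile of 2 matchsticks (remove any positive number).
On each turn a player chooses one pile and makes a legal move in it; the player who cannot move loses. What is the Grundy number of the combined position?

3

Build the Grundy sequence for pile A with g(k) = mex{g(k−s) : s ∈ {1, 4}, s ≤ k}:
g(0) = mex{} = 0
g(1) = mex{0} = 1
g(2) = mex{1} = 0
g(3) = mex{0} = 1
g(4) = mex{0,1} = 2
g(5) = mex{1,2} = 0
g(6) = mex{0} = 1
g(7) = mex{1} = 0
g(8) = mex{0,2} = 1
g(9) = mex{0,1} = 2
g(10) = mex{1,2} = 0
g(11) = mex{0} = 1
g(12) = mex{1} = 0
So g(12) = 0.
Build the Grundy sequence for pile B with g(k) = mex{g(k−s) : s ∈ {4, 6}, s ≤ k}:
g(0) = mex{} = 0
g(1) = mex{} = 0
g(2) = mex{} = 0
g(3) = mex{} = 0
g(4) = mex{0} = 1
g(5) = mex{0} = 1
g(6) = mex{0} = 1
g(7) = mex{0} = 1
So g(7) = 1.
Pile C is a plain Nim pile of size 2, so its Grundy value is 2.
By the Sprague-Grundy theorem, the Grundy value of a sum of independent games is the XOR of the component values.
Combined value = 0 ⊕ 1 ⊕ 2 = 3.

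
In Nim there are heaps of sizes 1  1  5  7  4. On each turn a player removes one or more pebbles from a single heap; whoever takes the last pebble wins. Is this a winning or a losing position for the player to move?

Compute the nim-sum pairwise:
1 ^ 1 = 0
0 ^ 5 = 5
5 ^ 7 = 2
2 ^ 4 = 6
The nim-sum is 6 ≠ 0, so this is an N-position: the player to move can win.

Winning position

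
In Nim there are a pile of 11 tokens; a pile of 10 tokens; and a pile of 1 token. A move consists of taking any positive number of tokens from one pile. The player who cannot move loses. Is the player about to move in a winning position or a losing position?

Losing position

Nim-sum: 11 ⊕ 10 ⊕ 1 = 0.
The nim-sum is 0, so this is a P-position: the player to move is in a losing position under optimal play.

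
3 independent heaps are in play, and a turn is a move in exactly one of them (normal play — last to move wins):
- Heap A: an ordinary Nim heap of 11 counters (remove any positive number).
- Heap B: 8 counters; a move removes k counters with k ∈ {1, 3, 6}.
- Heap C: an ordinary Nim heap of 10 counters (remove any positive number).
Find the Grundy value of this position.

3

Heap A is a plain Nim heap of size 11, so its Grundy value is 11.
For heap B, compute g(0), g(1), … with moves {1, 3, 6}:
g(0) = mex{} = 0
g(1) = mex{0} = 1
g(2) = mex{1} = 0
g(3) = mex{0} = 1
g(4) = mex{1} = 0
g(5) = mex{0} = 1
g(6) = mex{0,1} = 2
g(7) = mex{0,1,2} = 3
g(8) = mex{0,1,3} = 2
So g(8) = 2.
Heap C is a plain Nim heap of size 10, so its Grundy value is 10.
The value of a disjunctive sum is the nim-sum of the parts.
Combined value = 11 ⊕ 2 ⊕ 10 = 3.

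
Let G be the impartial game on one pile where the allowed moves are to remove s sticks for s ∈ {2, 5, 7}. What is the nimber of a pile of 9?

Compute g(0), g(1), … for moves {2, 5, 7}:
k:     0  1  2  3  4  5  6  7  8  9
g(k):  0  0  1  1  0  2  1  3  2  2
So g(9) = 2.

2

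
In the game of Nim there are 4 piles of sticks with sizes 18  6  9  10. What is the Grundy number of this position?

Write each in binary and XOR column by column:
  10010  (18)
  00110  (6)
  01001  (9)
  01010  (10)
  -----
  10111  (23)

23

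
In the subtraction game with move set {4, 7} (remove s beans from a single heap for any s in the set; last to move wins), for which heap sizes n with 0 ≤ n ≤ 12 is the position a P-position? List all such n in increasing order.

0, 1, 2, 3, 11, 12

Compute g(0), g(1), … for moves {4, 7}:
k:     0  1  2  3  4  5  6  7  8  9 10 11 12
g(k):  0  0  0  0  1  1  1  1  2  2  2  0  0
The P-positions (g = 0) in 0..12 are 0, 1, 2, 3, 11, 12.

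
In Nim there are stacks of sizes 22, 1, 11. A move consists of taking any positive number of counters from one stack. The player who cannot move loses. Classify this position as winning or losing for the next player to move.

Compute the nim-sum pairwise:
22 XOR 1 = 23
23 XOR 11 = 28
The nim-sum is 28 ≠ 0, so this is an N-position: the player to move can win.

Winning position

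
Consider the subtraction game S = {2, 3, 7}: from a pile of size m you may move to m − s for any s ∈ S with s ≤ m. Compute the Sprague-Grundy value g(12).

Grundy values for subtraction set {2, 3, 7}:
k:     0  1  2  3  4  5  6  7  8  9 10 11 12
g(k):  0  0  1  1  2  0  0  1  1  2  0  0  1
So g(12) = 1.

1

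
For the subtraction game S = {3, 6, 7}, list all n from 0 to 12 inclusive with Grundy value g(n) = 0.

0, 1, 2, 10, 11, 12

Grundy values for subtraction set {3, 6, 7}:
g(0) = mex{} = 0
g(1) = mex{} = 0
g(2) = mex{} = 0
g(3) = mex{0} = 1
g(4) = mex{0} = 1
g(5) = mex{0} = 1
g(6) = mex{0,1} = 2
g(7) = mex{0,1} = 2
g(8) = mex{0,1} = 2
g(9) = mex{0,1,2} = 3
g(10) = mex{1,2} = 0
g(11) = mex{1,2} = 0
g(12) = mex{1,2,3} = 0
The P-positions (g = 0) in 0..12 are 0, 1, 2, 10, 11, 12.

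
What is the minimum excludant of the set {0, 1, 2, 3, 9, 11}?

4

The values 0, 1, 2, 3 are all present; 4 is the first non-negative integer missing from the set.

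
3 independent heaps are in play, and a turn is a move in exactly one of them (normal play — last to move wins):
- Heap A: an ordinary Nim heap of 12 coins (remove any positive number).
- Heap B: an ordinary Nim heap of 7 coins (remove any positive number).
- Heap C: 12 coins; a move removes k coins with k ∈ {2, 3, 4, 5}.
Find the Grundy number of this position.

Heap A is a plain Nim heap of size 12, so its Grundy value is 12.
Heap B is a plain Nim heap of size 7, so its Grundy value is 7.
For heap C, compute g(0), g(1), … with moves {2, 3, 4, 5}:
k:     0  1  2  3  4  5  6  7  8  9 10 11 12
g(k):  0  0  1  1  2  2  3  0  0  1  1  2  2
So g(12) = 2.
The value of a disjunctive sum is the nim-sum of the parts.
Combined value = 12 XOR 7 XOR 2 = 9.

9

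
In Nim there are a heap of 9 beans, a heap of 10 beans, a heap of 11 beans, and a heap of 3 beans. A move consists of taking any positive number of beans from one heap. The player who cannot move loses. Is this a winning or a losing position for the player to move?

Winning position

Bitwise XOR of the heap sizes:
  1001  (9)
  1010  (10)
  1011  (11)
  0011  (3)
  ----
  1011  (11)
The nim-sum is 11 ≠ 0, so this is an N-position: the player to move can win.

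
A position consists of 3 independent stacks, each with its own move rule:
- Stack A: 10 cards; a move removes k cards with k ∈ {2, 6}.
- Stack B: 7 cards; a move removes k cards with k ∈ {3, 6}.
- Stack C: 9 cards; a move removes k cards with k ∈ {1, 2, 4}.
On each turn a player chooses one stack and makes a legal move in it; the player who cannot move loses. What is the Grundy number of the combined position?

3

For stack A, compute g(0), g(1), … with moves {2, 6}:
k:     0  1  2  3  4  5  6  7  8  9 10
g(k):  0  0  1  1  0  0  1  1  0  0  1
So g(10) = 1.
For stack B, compute g(0), g(1), … with moves {3, 6}:
g(0) = mex{} = 0
g(1) = mex{} = 0
g(2) = mex{} = 0
g(3) = mex{0} = 1
g(4) = mex{0} = 1
g(5) = mex{0} = 1
g(6) = mex{0,1} = 2
g(7) = mex{0,1} = 2
So g(7) = 2.
For stack C, compute g(0), g(1), … with moves {1, 2, 4}:
k:     0  1  2  3  4  5  6  7  8  9
g(k):  0  1  2  0  1  2  0  1  2  0
So g(9) = 0.
By the Sprague-Grundy theorem, the Grundy value of a sum of independent games is the XOR of the component values.
Combined value = 1 ⊕ 2 ⊕ 0 = 3.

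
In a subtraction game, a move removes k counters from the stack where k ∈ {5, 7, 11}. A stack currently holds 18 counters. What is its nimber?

0

Compute g(0), g(1), … for moves {5, 7, 11}:
k:     0  1  2  3  4  5  6  7  8  9 10 11 12 13 14 15 16 17 18
g(k):  0  0  0  0  0  1  1  1  1  1  2  2  2  2  2  3  0  0  0
So g(18) = 0.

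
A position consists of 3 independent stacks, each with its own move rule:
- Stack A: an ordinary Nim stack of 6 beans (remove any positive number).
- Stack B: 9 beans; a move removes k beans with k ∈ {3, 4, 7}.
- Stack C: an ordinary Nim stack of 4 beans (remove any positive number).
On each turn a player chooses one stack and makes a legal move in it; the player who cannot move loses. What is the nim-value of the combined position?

1

Stack A is a plain Nim stack of size 6, so its Grundy value is 6.
For stack B, compute g(0), g(1), … with moves {3, 4, 7}:
k:     0  1  2  3  4  5  6  7  8  9
g(k):  0  0  0  1  1  1  2  2  2  3
So g(9) = 3.
Stack C is a plain Nim stack of size 4, so its Grundy value is 4.
The value of a disjunctive sum is the nim-sum of the parts.
Combined value = 6 XOR 3 XOR 4 = 1.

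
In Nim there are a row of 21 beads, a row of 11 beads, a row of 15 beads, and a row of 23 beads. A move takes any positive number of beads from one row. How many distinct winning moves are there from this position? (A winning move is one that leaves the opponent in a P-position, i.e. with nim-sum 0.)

In binary:
  10101  (21)
  01011  (11)
  01111  (15)
  10111  (23)
  -----
  00110  (6)
The overall nim-sum is X = 6. A row of size p has a winning move iff p XOR X < p (reduce it to p XOR X).
  21: 21 XOR 6 = 19 < 21 — winning move (to 19).
  11: 11 XOR 6 = 13 ≥ 11 — no move.
  15: 15 XOR 6 = 9 < 15 — winning move (to 9).
  23: 23 XOR 6 = 17 < 23 — winning move (to 17).
That gives 3 winning moves.

3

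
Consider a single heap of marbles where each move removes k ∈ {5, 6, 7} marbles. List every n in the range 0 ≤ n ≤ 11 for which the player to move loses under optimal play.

Compute g(0), g(1), … for moves {5, 6, 7}:
g(0) = mex{} = 0
g(1) = mex{} = 0
g(2) = mex{} = 0
g(3) = mex{} = 0
g(4) = mex{} = 0
g(5) = mex{0} = 1
g(6) = mex{0} = 1
g(7) = mex{0} = 1
g(8) = mex{0} = 1
g(9) = mex{0} = 1
g(10) = mex{0,1} = 2
g(11) = mex{0,1} = 2
The P-positions (g = 0) in 0..11 are 0, 1, 2, 3, 4.

0, 1, 2, 3, 4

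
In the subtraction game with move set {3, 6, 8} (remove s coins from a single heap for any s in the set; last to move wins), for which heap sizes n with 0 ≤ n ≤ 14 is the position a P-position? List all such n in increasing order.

0, 1, 2, 11, 12, 13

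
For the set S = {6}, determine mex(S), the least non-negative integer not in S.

0

0 is not in the set, so the mex is 0.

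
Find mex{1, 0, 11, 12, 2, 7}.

3

The values 0, 1, 2 are all present; 3 is the first non-negative integer missing from the set.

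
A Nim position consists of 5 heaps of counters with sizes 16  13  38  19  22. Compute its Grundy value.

62

Nim-sum: 16 ^ 13 ^ 38 ^ 19 ^ 22 = 62.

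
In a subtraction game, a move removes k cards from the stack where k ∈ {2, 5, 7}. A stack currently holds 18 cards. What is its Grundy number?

2

Build the Grundy sequence with g(k) = mex{g(k−s) : s ∈ {2, 5, 7}, s ≤ k}:
k:     0  1  2  3  4  5  6  7  8  9 10 11 12 13 14 15 16 17 18
g(k):  0  0  1  1  0  2  1  3  2  2  0  3  1  0  0  1  1  2  2
So g(18) = 2.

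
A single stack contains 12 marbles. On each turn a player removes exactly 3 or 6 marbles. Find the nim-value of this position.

Build the Grundy sequence with g(k) = mex{g(k−s) : s ∈ {3, 6}, s ≤ k}:
g(0) = mex{} = 0
g(1) = mex{} = 0
g(2) = mex{} = 0
g(3) = mex{0} = 1
g(4) = mex{0} = 1
g(5) = mex{0} = 1
g(6) = mex{0,1} = 2
g(7) = mex{0,1} = 2
g(8) = mex{0,1} = 2
g(9) = mex{1,2} = 0
g(10) = mex{1,2} = 0
g(11) = mex{1,2} = 0
g(12) = mex{0,2} = 1
So g(12) = 1.

1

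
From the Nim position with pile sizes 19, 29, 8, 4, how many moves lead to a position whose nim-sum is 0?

1

Compute the nim-sum pairwise:
19 ^ 29 = 14
14 ^ 8 = 6
6 ^ 4 = 2
The overall nim-sum is X = 2. A pile of size p has a winning move iff p XOR X < p (reduce it to p XOR X).
  19: 19 XOR 2 = 17 < 19 — winning move (to 17).
  29: 29 XOR 2 = 31 ≥ 29 — no move.
  8: 8 XOR 2 = 10 ≥ 8 — no move.
  4: 4 XOR 2 = 6 ≥ 4 — no move.
That gives 1 winning move.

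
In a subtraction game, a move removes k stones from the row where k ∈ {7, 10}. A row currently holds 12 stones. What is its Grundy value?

Grundy values for subtraction set {7, 10}:
g(0) = mex{} = 0
g(1) = mex{} = 0
g(2) = mex{} = 0
g(3) = mex{} = 0
g(4) = mex{} = 0
g(5) = mex{} = 0
g(6) = mex{} = 0
g(7) = mex{0} = 1
g(8) = mex{0} = 1
g(9) = mex{0} = 1
g(10) = mex{0} = 1
g(11) = mex{0} = 1
g(12) = mex{0} = 1
So g(12) = 1.

1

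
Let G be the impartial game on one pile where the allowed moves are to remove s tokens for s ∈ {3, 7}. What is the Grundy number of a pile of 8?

2

Grundy values for subtraction set {3, 7}:
g(0) = mex{} = 0
g(1) = mex{} = 0
g(2) = mex{} = 0
g(3) = mex{0} = 1
g(4) = mex{0} = 1
g(5) = mex{0} = 1
g(6) = mex{1} = 0
g(7) = mex{0,1} = 2
g(8) = mex{0,1} = 2
So g(8) = 2.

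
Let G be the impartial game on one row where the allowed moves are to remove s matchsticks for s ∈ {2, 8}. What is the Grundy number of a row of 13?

Compute g(0), g(1), … for moves {2, 8}:
g(0) = mex{} = 0
g(1) = mex{} = 0
g(2) = mex{0} = 1
g(3) = mex{0} = 1
g(4) = mex{1} = 0
g(5) = mex{1} = 0
g(6) = mex{0} = 1
g(7) = mex{0} = 1
g(8) = mex{0,1} = 2
g(9) = mex{0,1} = 2
g(10) = mex{1,2} = 0
g(11) = mex{1,2} = 0
g(12) = mex{0} = 1
g(13) = mex{0} = 1
So g(13) = 1.

1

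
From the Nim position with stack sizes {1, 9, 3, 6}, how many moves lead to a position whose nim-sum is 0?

1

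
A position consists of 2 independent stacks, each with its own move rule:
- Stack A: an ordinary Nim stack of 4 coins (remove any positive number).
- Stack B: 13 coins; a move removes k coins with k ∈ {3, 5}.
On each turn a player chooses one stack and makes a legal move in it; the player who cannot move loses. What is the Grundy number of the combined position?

5

Stack A is a plain Nim stack of size 4, so its Grundy value is 4.
For stack B, compute g(0), g(1), … with moves {3, 5}:
g(0) = mex{} = 0
g(1) = mex{} = 0
g(2) = mex{} = 0
g(3) = mex{0} = 1
g(4) = mex{0} = 1
g(5) = mex{0} = 1
g(6) = mex{0,1} = 2
g(7) = mex{0,1} = 2
g(8) = mex{1} = 0
g(9) = mex{1,2} = 0
g(10) = mex{1,2} = 0
g(11) = mex{0,2} = 1
g(12) = mex{0,2} = 1
g(13) = mex{0} = 1
So g(13) = 1.
The value of a disjunctive sum is the nim-sum of the parts.
Combined value = 4 ⊕ 1 = 5.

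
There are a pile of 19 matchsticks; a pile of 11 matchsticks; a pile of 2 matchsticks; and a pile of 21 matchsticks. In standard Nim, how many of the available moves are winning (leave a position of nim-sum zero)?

1

Nim-sum: 19 ⊕ 11 ⊕ 2 ⊕ 21 = 15.
The overall nim-sum is X = 15. A pile of size p has a winning move iff p XOR X < p (reduce it to p XOR X).
  19: 19 XOR 15 = 28 ≥ 19 — no move.
  11: 11 XOR 15 = 4 < 11 — winning move (to 4).
  2: 2 XOR 15 = 13 ≥ 2 — no move.
  21: 21 XOR 15 = 26 ≥ 21 — no move.
That gives 1 winning move.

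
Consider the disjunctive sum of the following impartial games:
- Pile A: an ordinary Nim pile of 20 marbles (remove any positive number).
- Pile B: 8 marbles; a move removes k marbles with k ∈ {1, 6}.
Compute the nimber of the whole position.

21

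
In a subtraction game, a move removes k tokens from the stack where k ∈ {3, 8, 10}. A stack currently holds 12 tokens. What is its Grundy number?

Compute g(0), g(1), … for moves {3, 8, 10}:
g(0) = mex{} = 0
g(1) = mex{} = 0
g(2) = mex{} = 0
g(3) = mex{0} = 1
g(4) = mex{0} = 1
g(5) = mex{0} = 1
g(6) = mex{1} = 0
g(7) = mex{1} = 0
g(8) = mex{0,1} = 2
g(9) = mex{0} = 1
g(10) = mex{0} = 1
g(11) = mex{0,1,2} = 3
g(12) = mex{0,1} = 2
So g(12) = 2.

2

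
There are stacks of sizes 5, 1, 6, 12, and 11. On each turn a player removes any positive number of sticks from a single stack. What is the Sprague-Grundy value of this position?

5

Bitwise XOR of the heap sizes:
  0101  (5)
  0001  (1)
  0110  (6)
  1100  (12)
  1011  (11)
  ----
  0101  (5)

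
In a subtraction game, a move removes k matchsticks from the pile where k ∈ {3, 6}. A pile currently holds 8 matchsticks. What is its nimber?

2

Build the Grundy sequence with g(k) = mex{g(k−s) : s ∈ {3, 6}, s ≤ k}:
g(0) = mex{} = 0
g(1) = mex{} = 0
g(2) = mex{} = 0
g(3) = mex{0} = 1
g(4) = mex{0} = 1
g(5) = mex{0} = 1
g(6) = mex{0,1} = 2
g(7) = mex{0,1} = 2
g(8) = mex{0,1} = 2
So g(8) = 2.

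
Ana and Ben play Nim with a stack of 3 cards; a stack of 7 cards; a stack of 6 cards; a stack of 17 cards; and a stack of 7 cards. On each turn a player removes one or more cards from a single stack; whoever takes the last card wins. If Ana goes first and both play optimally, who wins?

Ana wins

Compute the nim-sum pairwise:
3 XOR 7 = 4
4 XOR 6 = 2
2 XOR 17 = 19
19 XOR 7 = 20
The nim-sum is 20 ≠ 0, so this is an N-position: the player to move can win; Ana has a winning move.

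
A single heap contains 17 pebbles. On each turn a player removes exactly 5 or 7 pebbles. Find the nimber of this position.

Build the Grundy sequence with g(k) = mex{g(k−s) : s ∈ {5, 7}, s ≤ k}:
k:     0  1  2  3  4  5  6  7  8  9 10 11 12 13 14 15 16 17
g(k):  0  0  0  0  0  1  1  1  1  1  2  2  0  0  0  0  0  1
So g(17) = 1.

1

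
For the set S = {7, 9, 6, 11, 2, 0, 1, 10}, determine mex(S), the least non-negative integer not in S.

3

The values 0, 1, 2 are all present; 3 is the first non-negative integer missing from the set.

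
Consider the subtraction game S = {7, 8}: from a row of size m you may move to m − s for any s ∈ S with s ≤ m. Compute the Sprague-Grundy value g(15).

0

Build the Grundy sequence with g(k) = mex{g(k−s) : s ∈ {7, 8}, s ≤ k}:
k:     0  1  2  3  4  5  6  7  8  9 10 11 12 13 14 15
g(k):  0  0  0  0  0  0  0  1  1  1  1  1  1  1  2  0
So g(15) = 0.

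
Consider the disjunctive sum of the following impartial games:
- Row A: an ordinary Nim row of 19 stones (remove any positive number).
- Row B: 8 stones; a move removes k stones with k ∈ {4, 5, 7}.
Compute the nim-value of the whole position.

17

Row A is a plain Nim row of size 19, so its Grundy value is 19.
Grundy values for row B (subtraction set {4, 5, 7}):
k:     0  1  2  3  4  5  6  7  8
g(k):  0  0  0  0  1  1  1  1  2
So g(8) = 2.
The value of a disjunctive sum is the nim-sum of the parts.
Combined value = 19 XOR 2 = 17.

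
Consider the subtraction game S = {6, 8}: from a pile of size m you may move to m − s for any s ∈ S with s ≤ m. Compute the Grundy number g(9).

1

Compute g(0), g(1), … for moves {6, 8}:
k:     0  1  2  3  4  5  6  7  8  9
g(k):  0  0  0  0  0  0  1  1  1  1
So g(9) = 1.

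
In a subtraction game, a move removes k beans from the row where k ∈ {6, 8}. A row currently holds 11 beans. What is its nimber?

Grundy values for subtraction set {6, 8}:
k:     0  1  2  3  4  5  6  7  8  9 10 11
g(k):  0  0  0  0  0  0  1  1  1  1  1  1
So g(11) = 1.

1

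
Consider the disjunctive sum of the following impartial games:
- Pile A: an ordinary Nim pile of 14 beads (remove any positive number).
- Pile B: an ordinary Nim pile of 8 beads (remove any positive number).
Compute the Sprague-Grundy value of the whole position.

Pile A is a plain Nim pile of size 14, so its Grundy value is 14.
Pile B is a plain Nim pile of size 8, so its Grundy value is 8.
By the Sprague-Grundy theorem, the Grundy value of a sum of independent games is the XOR of the component values.
Combined value = 14 ⊕ 8 = 6.

6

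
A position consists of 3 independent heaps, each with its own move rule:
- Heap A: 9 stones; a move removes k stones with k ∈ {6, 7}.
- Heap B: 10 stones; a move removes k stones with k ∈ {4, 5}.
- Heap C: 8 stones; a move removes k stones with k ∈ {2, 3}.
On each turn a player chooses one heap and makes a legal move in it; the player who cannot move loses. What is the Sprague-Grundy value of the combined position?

0

For heap A, compute g(0), g(1), … with moves {6, 7}:
g(0) = mex{} = 0
g(1) = mex{} = 0
g(2) = mex{} = 0
g(3) = mex{} = 0
g(4) = mex{} = 0
g(5) = mex{} = 0
g(6) = mex{0} = 1
g(7) = mex{0} = 1
g(8) = mex{0} = 1
g(9) = mex{0} = 1
So g(9) = 1.
Grundy values for heap B (subtraction set {4, 5}):
k:     0  1  2  3  4  5  6  7  8  9 10
g(k):  0  0  0  0  1  1  1  1  2  0  0
So g(10) = 0.
For heap C, compute g(0), g(1), … with moves {2, 3}:
k:     0  1  2  3  4  5  6  7  8
g(k):  0  0  1  1  2  0  0  1  1
So g(8) = 1.
By the Sprague-Grundy theorem, the Grundy value of a sum of independent games is the XOR of the component values.
Combined value = 1 ⊕ 0 ⊕ 1 = 0.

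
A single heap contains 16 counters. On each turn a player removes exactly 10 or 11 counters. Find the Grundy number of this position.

Grundy values for subtraction set {10, 11}:
k:     0  1  2  3  4  5  6  7  8  9 10 11 12 13 14 15 16
g(k):  0  0  0  0  0  0  0  0  0  0  1  1  1  1  1  1  1
So g(16) = 1.

1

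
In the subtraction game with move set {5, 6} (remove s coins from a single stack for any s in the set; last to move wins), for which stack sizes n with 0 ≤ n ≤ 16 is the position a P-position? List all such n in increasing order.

0, 1, 2, 3, 4, 11, 12, 13, 14, 15

Build the Grundy sequence with g(k) = mex{g(k−s) : s ∈ {5, 6}, s ≤ k}:
k:     0  1  2  3  4  5  6  7  8  9 10 11 12 13 14 15 16
g(k):  0  0  0  0  0  1  1  1  1  1  2  0  0  0  0  0  1
The P-positions (g = 0) in 0..16 are 0, 1, 2, 3, 4, 11, 12, 13, 14, 15.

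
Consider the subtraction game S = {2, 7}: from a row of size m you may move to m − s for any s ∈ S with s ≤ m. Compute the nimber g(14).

0

Compute g(0), g(1), … for moves {2, 7}:
k:     0  1  2  3  4  5  6  7  8  9 10 11 12 13 14
g(k):  0  0  1  1  0  0  1  1  2  0  0  1  1  0  0
So g(14) = 0.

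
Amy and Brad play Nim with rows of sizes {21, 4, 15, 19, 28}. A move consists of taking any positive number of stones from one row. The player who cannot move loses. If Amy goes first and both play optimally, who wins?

Nim-sum: 21 ⊕ 4 ⊕ 15 ⊕ 19 ⊕ 28 = 17.
The nim-sum is 17 ≠ 0, so this is an N-position: the player to move can win; Amy has a winning move.

Amy wins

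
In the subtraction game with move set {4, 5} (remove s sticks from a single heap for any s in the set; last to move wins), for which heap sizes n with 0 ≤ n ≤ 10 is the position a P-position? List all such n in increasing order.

0, 1, 2, 3, 9, 10

Grundy values for subtraction set {4, 5}:
g(0) = mex{} = 0
g(1) = mex{} = 0
g(2) = mex{} = 0
g(3) = mex{} = 0
g(4) = mex{0} = 1
g(5) = mex{0} = 1
g(6) = mex{0} = 1
g(7) = mex{0} = 1
g(8) = mex{0,1} = 2
g(9) = mex{1} = 0
g(10) = mex{1} = 0
The P-positions (g = 0) in 0..10 are 0, 1, 2, 3, 9, 10.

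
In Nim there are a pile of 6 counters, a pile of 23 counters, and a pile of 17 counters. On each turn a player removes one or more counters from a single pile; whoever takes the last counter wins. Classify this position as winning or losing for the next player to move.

Losing position

Bitwise XOR of the heap sizes:
  00110  (6)
  10111  (23)
  10001  (17)
  -----
  00000  (0)
The nim-sum is 0, so this is a P-position: the player to move is in a losing position under optimal play.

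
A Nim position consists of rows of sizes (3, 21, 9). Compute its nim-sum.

31

Write each in binary and XOR column by column:
  00011  (3)
  10101  (21)
  01001  (9)
  -----
  11111  (31)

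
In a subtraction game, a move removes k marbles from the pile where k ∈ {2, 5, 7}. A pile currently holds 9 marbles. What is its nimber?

Compute g(0), g(1), … for moves {2, 5, 7}:
g(0) = mex{} = 0
g(1) = mex{} = 0
g(2) = mex{0} = 1
g(3) = mex{0} = 1
g(4) = mex{1} = 0
g(5) = mex{0,1} = 2
g(6) = mex{0} = 1
g(7) = mex{0,1,2} = 3
g(8) = mex{0,1} = 2
g(9) = mex{0,1,3} = 2
So g(9) = 2.

2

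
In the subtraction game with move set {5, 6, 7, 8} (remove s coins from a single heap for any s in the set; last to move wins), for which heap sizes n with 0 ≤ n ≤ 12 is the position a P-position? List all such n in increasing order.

0, 1, 2, 3, 4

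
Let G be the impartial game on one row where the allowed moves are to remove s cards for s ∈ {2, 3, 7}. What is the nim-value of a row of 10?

0

Grundy values for subtraction set {2, 3, 7}:
k:     0  1  2  3  4  5  6  7  8  9 10
g(k):  0  0  1  1  2  0  0  1  1  2  0
So g(10) = 0.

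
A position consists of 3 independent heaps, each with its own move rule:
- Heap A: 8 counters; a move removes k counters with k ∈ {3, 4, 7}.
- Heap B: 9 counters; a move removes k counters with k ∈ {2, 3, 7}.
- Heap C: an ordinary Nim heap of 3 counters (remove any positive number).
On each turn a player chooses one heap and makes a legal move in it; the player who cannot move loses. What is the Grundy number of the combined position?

Grundy values for heap A (subtraction set {3, 4, 7}):
g(0) = mex{} = 0
g(1) = mex{} = 0
g(2) = mex{} = 0
g(3) = mex{0} = 1
g(4) = mex{0} = 1
g(5) = mex{0} = 1
g(6) = mex{0,1} = 2
g(7) = mex{0,1} = 2
g(8) = mex{0,1} = 2
So g(8) = 2.
Build the Grundy sequence for heap B with g(k) = mex{g(k−s) : s ∈ {2, 3, 7}, s ≤ k}:
g(0) = mex{} = 0
g(1) = mex{} = 0
g(2) = mex{0} = 1
g(3) = mex{0} = 1
g(4) = mex{0,1} = 2
g(5) = mex{1} = 0
g(6) = mex{1,2} = 0
g(7) = mex{0,2} = 1
g(8) = mex{0} = 1
g(9) = mex{0,1} = 2
So g(9) = 2.
Heap C is a plain Nim heap of size 3, so its Grundy value is 3.
The value of a disjunctive sum is the nim-sum of the parts.
Combined value = 2 ⊕ 2 ⊕ 3 = 3.

3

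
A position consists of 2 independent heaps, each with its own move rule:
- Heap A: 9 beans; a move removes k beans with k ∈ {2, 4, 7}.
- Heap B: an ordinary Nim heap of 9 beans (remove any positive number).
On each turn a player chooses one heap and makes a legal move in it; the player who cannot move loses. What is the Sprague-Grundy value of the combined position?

9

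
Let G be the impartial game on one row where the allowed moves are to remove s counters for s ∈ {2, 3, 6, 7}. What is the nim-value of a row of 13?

2

Grundy values for subtraction set {2, 3, 6, 7}:
g(0) = mex{} = 0
g(1) = mex{} = 0
g(2) = mex{0} = 1
g(3) = mex{0} = 1
g(4) = mex{0,1} = 2
g(5) = mex{1} = 0
g(6) = mex{0,1,2} = 3
g(7) = mex{0,2} = 1
g(8) = mex{0,1,3} = 2
g(9) = mex{1,3} = 0
g(10) = mex{1,2} = 0
g(11) = mex{0,2} = 1
g(12) = mex{0,3} = 1
g(13) = mex{0,1,3} = 2
So g(13) = 2.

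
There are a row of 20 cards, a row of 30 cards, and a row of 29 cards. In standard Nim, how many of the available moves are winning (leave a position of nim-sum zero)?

3

Nim-sum: 20 ^ 30 ^ 29 = 23.
The overall nim-sum is X = 23. A row of size p has a winning move iff p XOR X < p (reduce it to p XOR X).
  20: 20 XOR 23 = 3 < 20 — winning move (to 3).
  30: 30 XOR 23 = 9 < 30 — winning move (to 9).
  29: 29 XOR 23 = 10 < 29 — winning move (to 10).
That gives 3 winning moves.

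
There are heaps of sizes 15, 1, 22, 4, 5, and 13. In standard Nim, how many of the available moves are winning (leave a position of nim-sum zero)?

Nim-sum: 15 ⊕ 1 ⊕ 22 ⊕ 4 ⊕ 5 ⊕ 13 = 20.
The overall nim-sum is X = 20. A heap of size p has a winning move iff p XOR X < p (reduce it to p XOR X).
  15: 15 XOR 20 = 27 ≥ 15 — no move.
  1: 1 XOR 20 = 21 ≥ 1 — no move.
  22: 22 XOR 20 = 2 < 22 — winning move (to 2).
  4: 4 XOR 20 = 16 ≥ 4 — no move.
  5: 5 XOR 20 = 17 ≥ 5 — no move.
  13: 13 XOR 20 = 25 ≥ 13 — no move.
That gives 1 winning move.

1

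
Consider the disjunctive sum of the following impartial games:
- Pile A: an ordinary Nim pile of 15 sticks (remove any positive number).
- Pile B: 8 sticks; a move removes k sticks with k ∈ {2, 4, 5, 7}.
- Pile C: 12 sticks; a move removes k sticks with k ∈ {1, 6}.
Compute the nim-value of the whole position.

10

Pile A is a plain Nim pile of size 15, so its Grundy value is 15.
For pile B, compute g(0), g(1), … with moves {2, 4, 5, 7}:
k:     0  1  2  3  4  5  6  7  8
g(k):  0  0  1  1  2  2  3  3  4
So g(8) = 4.
Grundy values for pile C (subtraction set {1, 6}):
k:     0  1  2  3  4  5  6  7  8  9 10 11 12
g(k):  0  1  0  1  0  1  2  0  1  0  1  0  1
So g(12) = 1.
By the Sprague-Grundy theorem, the Grundy value of a sum of independent games is the XOR of the component values.
Combined value = 15 ⊕ 4 ⊕ 1 = 10.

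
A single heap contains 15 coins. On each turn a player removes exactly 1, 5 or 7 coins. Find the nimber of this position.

Grundy values for subtraction set {1, 5, 7}:
k:     0  1  2  3  4  5  6  7  8  9 10 11 12 13 14 15
g(k):  0  1  0  1  0  1  0  1  0  1  0  1  0  1  0  1
So g(15) = 1.

1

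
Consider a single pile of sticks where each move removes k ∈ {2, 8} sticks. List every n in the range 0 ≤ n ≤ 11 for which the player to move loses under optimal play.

Grundy values for subtraction set {2, 8}:
k:     0  1  2  3  4  5  6  7  8  9 10 11
g(k):  0  0  1  1  0  0  1  1  2  2  0  0
The P-positions (g = 0) in 0..11 are 0, 1, 4, 5, 10, 11.

0, 1, 4, 5, 10, 11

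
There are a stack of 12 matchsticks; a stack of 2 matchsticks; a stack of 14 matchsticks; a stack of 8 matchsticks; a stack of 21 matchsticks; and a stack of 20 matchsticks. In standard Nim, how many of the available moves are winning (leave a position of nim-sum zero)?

3

Bitwise XOR of the heap sizes:
  01100  (12)
  00010  (2)
  01110  (14)
  01000  (8)
  10101  (21)
  10100  (20)
  -----
  01001  (9)
The overall nim-sum is X = 9. A stack of size p has a winning move iff p XOR X < p (reduce it to p XOR X).
  12: 12 XOR 9 = 5 < 12 — winning move (to 5).
  2: 2 XOR 9 = 11 ≥ 2 — no move.
  14: 14 XOR 9 = 7 < 14 — winning move (to 7).
  8: 8 XOR 9 = 1 < 8 — winning move (to 1).
  21: 21 XOR 9 = 28 ≥ 21 — no move.
  20: 20 XOR 9 = 29 ≥ 20 — no move.
That gives 3 winning moves.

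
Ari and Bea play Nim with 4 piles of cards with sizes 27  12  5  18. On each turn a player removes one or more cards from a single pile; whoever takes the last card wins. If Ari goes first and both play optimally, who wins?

Bea wins

Compute the nim-sum pairwise:
27 ⊕ 12 = 23
23 ⊕ 5 = 18
18 ⊕ 18 = 0
The nim-sum is 0, so this is a P-position: the player to move is in a losing position under optimal play; Ari is about to move from it and so loses — Bea wins.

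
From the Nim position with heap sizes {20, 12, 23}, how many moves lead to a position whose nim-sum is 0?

1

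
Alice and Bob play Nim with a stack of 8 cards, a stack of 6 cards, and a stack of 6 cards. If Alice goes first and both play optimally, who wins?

Nim-sum: 8 XOR 6 XOR 6 = 8.
The nim-sum is 8 ≠ 0, so this is an N-position: the player to move can win; Alice has a winning move.

Alice wins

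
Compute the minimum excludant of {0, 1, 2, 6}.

3

The values 0, 1, 2 are all present; 3 is the first non-negative integer missing from the set.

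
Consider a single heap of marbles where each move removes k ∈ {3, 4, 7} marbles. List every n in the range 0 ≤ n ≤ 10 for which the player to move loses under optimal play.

0, 1, 2, 10

Build the Grundy sequence with g(k) = mex{g(k−s) : s ∈ {3, 4, 7}, s ≤ k}:
g(0) = mex{} = 0
g(1) = mex{} = 0
g(2) = mex{} = 0
g(3) = mex{0} = 1
g(4) = mex{0} = 1
g(5) = mex{0} = 1
g(6) = mex{0,1} = 2
g(7) = mex{0,1} = 2
g(8) = mex{0,1} = 2
g(9) = mex{0,1,2} = 3
g(10) = mex{1,2} = 0
The P-positions (g = 0) in 0..10 are 0, 1, 2, 10.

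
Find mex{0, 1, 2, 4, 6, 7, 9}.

The values 0, 1, 2 are all present; 3 is the first non-negative integer missing from the set.

3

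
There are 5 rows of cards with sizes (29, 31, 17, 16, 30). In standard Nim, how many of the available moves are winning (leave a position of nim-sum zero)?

5

Compute the nim-sum pairwise:
29 XOR 31 = 2
2 XOR 17 = 19
19 XOR 16 = 3
3 XOR 30 = 29
The overall nim-sum is X = 29. A row of size p has a winning move iff p XOR X < p (reduce it to p XOR X).
  29: 29 XOR 29 = 0 < 29 — winning move (to 0).
  31: 31 XOR 29 = 2 < 31 — winning move (to 2).
  17: 17 XOR 29 = 12 < 17 — winning move (to 12).
  16: 16 XOR 29 = 13 < 16 — winning move (to 13).
  30: 30 XOR 29 = 3 < 30 — winning move (to 3).
That gives 5 winning moves.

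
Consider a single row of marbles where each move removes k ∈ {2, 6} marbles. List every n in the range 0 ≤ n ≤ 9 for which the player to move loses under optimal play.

0, 1, 4, 5, 8, 9

Grundy values for subtraction set {2, 6}:
k:     0  1  2  3  4  5  6  7  8  9
g(k):  0  0  1  1  0  0  1  1  0  0
The P-positions (g = 0) in 0..9 are 0, 1, 4, 5, 8, 9.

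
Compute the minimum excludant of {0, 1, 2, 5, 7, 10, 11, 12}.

3

The values 0, 1, 2 are all present; 3 is the first non-negative integer missing from the set.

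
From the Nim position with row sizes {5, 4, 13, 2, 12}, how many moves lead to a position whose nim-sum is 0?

1

Write each in binary and XOR column by column:
  0101  (5)
  0100  (4)
  1101  (13)
  0010  (2)
  1100  (12)
  ----
  0010  (2)
The overall nim-sum is X = 2. A row of size p has a winning move iff p XOR X < p (reduce it to p XOR X).
  5: 5 XOR 2 = 7 ≥ 5 — no move.
  4: 4 XOR 2 = 6 ≥ 4 — no move.
  13: 13 XOR 2 = 15 ≥ 13 — no move.
  2: 2 XOR 2 = 0 < 2 — winning move (to 0).
  12: 12 XOR 2 = 14 ≥ 12 — no move.
That gives 1 winning move.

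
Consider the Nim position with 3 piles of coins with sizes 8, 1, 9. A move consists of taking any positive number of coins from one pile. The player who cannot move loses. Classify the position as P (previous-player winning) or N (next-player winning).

P-position

Nim-sum: 8 ^ 1 ^ 9 = 0.
The nim-sum is 0, so this is a P-position: the player to move is in a losing position under optimal play.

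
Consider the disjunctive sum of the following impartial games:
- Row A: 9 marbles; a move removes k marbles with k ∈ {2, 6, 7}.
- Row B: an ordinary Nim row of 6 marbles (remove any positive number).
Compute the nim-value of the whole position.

For row A, compute g(0), g(1), … with moves {2, 6, 7}:
g(0) = mex{} = 0
g(1) = mex{} = 0
g(2) = mex{0} = 1
g(3) = mex{0} = 1
g(4) = mex{1} = 0
g(5) = mex{1} = 0
g(6) = mex{0} = 1
g(7) = mex{0} = 1
g(8) = mex{0,1} = 2
g(9) = mex{1} = 0
So g(9) = 0.
Row B is a plain Nim row of size 6, so its Grundy value is 6.
By the Sprague-Grundy theorem, the Grundy value of a sum of independent games is the XOR of the component values.
Combined value = 0 XOR 6 = 6.

6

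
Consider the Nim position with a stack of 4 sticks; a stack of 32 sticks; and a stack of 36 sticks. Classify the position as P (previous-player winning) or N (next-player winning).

P-position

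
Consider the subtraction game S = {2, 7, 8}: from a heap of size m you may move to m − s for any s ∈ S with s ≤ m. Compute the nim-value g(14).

0

Compute g(0), g(1), … for moves {2, 7, 8}:
g(0) = mex{} = 0
g(1) = mex{} = 0
g(2) = mex{0} = 1
g(3) = mex{0} = 1
g(4) = mex{1} = 0
g(5) = mex{1} = 0
g(6) = mex{0} = 1
g(7) = mex{0} = 1
g(8) = mex{0,1} = 2
g(9) = mex{0,1} = 2
g(10) = mex{1,2} = 0
g(11) = mex{0,1,2} = 3
g(12) = mex{0} = 1
g(13) = mex{0,1,3} = 2
g(14) = mex{1} = 0
So g(14) = 0.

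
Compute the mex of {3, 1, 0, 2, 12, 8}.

4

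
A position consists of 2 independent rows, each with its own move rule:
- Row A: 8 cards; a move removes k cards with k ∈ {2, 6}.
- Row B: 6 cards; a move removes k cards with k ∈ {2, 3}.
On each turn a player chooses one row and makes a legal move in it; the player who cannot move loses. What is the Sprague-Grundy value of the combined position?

0

Grundy values for row A (subtraction set {2, 6}):
g(0) = mex{} = 0
g(1) = mex{} = 0
g(2) = mex{0} = 1
g(3) = mex{0} = 1
g(4) = mex{1} = 0
g(5) = mex{1} = 0
g(6) = mex{0} = 1
g(7) = mex{0} = 1
g(8) = mex{1} = 0
So g(8) = 0.
Build the Grundy sequence for row B with g(k) = mex{g(k−s) : s ∈ {2, 3}, s ≤ k}:
k:     0  1  2  3  4  5  6
g(k):  0  0  1  1  2  0  0
So g(6) = 0.
By the Sprague-Grundy theorem, the Grundy value of a sum of independent games is the XOR of the component values.
Combined value = 0 ⊕ 0 = 0.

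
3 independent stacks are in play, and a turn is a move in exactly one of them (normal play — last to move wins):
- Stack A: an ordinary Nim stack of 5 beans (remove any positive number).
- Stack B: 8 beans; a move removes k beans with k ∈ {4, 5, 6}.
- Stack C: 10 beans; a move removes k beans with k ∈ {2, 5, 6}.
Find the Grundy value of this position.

Stack A is a plain Nim stack of size 5, so its Grundy value is 5.
Build the Grundy sequence for stack B with g(k) = mex{g(k−s) : s ∈ {4, 5, 6}, s ≤ k}:
g(0) = mex{} = 0
g(1) = mex{} = 0
g(2) = mex{} = 0
g(3) = mex{} = 0
g(4) = mex{0} = 1
g(5) = mex{0} = 1
g(6) = mex{0} = 1
g(7) = mex{0} = 1
g(8) = mex{0,1} = 2
So g(8) = 2.
Build the Grundy sequence for stack C with g(k) = mex{g(k−s) : s ∈ {2, 5, 6}, s ≤ k}:
g(0) = mex{} = 0
g(1) = mex{} = 0
g(2) = mex{0} = 1
g(3) = mex{0} = 1
g(4) = mex{1} = 0
g(5) = mex{0,1} = 2
g(6) = mex{0} = 1
g(7) = mex{0,1,2} = 3
g(8) = mex{1} = 0
g(9) = mex{0,1,3} = 2
g(10) = mex{0,2} = 1
So g(10) = 1.
The value of a disjunctive sum is the nim-sum of the parts.
Combined value = 5 XOR 2 XOR 1 = 6.

6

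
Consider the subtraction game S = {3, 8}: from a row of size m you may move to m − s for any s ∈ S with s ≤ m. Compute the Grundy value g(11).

Build the Grundy sequence with g(k) = mex{g(k−s) : s ∈ {3, 8}, s ≤ k}:
g(0) = mex{} = 0
g(1) = mex{} = 0
g(2) = mex{} = 0
g(3) = mex{0} = 1
g(4) = mex{0} = 1
g(5) = mex{0} = 1
g(6) = mex{1} = 0
g(7) = mex{1} = 0
g(8) = mex{0,1} = 2
g(9) = mex{0} = 1
g(10) = mex{0} = 1
g(11) = mex{1,2} = 0
So g(11) = 0.

0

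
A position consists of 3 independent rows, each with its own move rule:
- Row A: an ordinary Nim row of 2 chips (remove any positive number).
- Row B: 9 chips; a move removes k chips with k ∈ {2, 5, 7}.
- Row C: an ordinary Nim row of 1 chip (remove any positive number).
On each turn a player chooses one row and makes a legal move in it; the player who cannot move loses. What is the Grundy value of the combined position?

1

Row A is a plain Nim row of size 2, so its Grundy value is 2.
For row B, compute g(0), g(1), … with moves {2, 5, 7}:
g(0) = mex{} = 0
g(1) = mex{} = 0
g(2) = mex{0} = 1
g(3) = mex{0} = 1
g(4) = mex{1} = 0
g(5) = mex{0,1} = 2
g(6) = mex{0} = 1
g(7) = mex{0,1,2} = 3
g(8) = mex{0,1} = 2
g(9) = mex{0,1,3} = 2
So g(9) = 2.
Row C is a plain Nim row of size 1, so its Grundy value is 1.
By the Sprague-Grundy theorem, the Grundy value of a sum of independent games is the XOR of the component values.
Combined value = 2 XOR 2 XOR 1 = 1.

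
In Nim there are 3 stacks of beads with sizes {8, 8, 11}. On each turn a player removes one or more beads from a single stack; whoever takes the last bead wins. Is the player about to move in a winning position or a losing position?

Winning position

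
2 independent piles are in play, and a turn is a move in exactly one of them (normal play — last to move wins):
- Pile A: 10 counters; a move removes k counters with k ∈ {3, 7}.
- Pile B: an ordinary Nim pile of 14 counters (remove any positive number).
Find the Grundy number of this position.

14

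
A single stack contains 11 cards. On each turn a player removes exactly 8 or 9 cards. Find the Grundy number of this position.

Compute g(0), g(1), … for moves {8, 9}:
k:     0  1  2  3  4  5  6  7  8  9 10 11
g(k):  0  0  0  0  0  0  0  0  1  1  1  1
So g(11) = 1.

1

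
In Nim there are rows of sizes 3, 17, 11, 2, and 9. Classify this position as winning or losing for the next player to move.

Winning position

Bitwise XOR of the heap sizes:
  00011  (3)
  10001  (17)
  01011  (11)
  00010  (2)
  01001  (9)
  -----
  10010  (18)
The nim-sum is 18 ≠ 0, so this is an N-position: the player to move can win.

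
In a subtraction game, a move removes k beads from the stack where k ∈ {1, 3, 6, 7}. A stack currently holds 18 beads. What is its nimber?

Compute g(0), g(1), … for moves {1, 3, 6, 7}:
k:     0  1  2  3  4  5  6  7  8  9 10 11 12 13 14 15 16 17 18
g(k):  0  1  0  1  0  1  2  3  2  3  2  3  0  1  0  1  0  1  2
So g(18) = 2.

2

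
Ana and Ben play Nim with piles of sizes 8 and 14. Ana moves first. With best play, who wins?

Nim-sum: 8 ⊕ 14 = 6.
The nim-sum is 6 ≠ 0, so this is an N-position: the player to move can win; Ana has a winning move.

Ana wins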